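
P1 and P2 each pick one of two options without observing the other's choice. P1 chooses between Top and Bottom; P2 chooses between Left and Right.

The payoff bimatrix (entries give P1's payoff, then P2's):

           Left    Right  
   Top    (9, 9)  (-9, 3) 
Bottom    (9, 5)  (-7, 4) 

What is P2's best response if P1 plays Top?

Against Top, P2 earns 9 from Left and 3 from Right.
So Left is the best response.

Left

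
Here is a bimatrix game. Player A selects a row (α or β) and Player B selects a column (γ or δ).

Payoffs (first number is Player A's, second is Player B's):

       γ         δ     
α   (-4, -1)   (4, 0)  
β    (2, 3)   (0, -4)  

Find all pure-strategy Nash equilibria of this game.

(α, γ): Player A prefers β (2 > -4); Player B prefers δ (0 > -1) — not an equilibrium.
(α, δ): Player A gets 4 ≥ 0 from β, and Player B gets 0 ≥ -1 from γ — Nash equilibrium.
(β, γ): Player A gets 2 ≥ -4 from α, and Player B gets 3 ≥ -4 from δ — Nash equilibrium.
(β, δ): Player A prefers α (4 > 0); Player B prefers γ (3 > -4) — not an equilibrium.

(α, δ) and (β, γ)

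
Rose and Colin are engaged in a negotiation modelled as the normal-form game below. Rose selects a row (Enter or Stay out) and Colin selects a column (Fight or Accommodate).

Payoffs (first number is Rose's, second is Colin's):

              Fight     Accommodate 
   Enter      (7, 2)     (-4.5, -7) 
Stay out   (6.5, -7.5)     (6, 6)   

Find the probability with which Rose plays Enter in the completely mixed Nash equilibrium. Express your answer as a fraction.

Let p be the probability that Rose plays Enter. In a completely mixed equilibrium, Colin must be indifferent between Fight and Accommodate.
Colin's expected payoff from Fight is 2p − 7.5(1−p); from Accommodate it is −7p + 6(1−p).
Setting these equal: 9.5p − 7.5 = −13p + 6, so p = 3/5.

3/5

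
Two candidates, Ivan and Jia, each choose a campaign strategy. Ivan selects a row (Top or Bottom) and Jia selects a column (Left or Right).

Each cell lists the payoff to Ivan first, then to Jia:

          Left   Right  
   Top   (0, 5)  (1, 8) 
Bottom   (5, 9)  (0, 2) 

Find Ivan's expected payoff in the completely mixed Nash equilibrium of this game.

First find y, the probability Jia plays Left, from Ivan's indifference between Top and Bottom: (1−y) = 5y, giving y = 1/6.
Since Ivan is indifferent in equilibrium, Ivan's expected payoff equals the payoff from either row against (1/6, 5/6). Using Top: (5/6) = 5/6.

5/6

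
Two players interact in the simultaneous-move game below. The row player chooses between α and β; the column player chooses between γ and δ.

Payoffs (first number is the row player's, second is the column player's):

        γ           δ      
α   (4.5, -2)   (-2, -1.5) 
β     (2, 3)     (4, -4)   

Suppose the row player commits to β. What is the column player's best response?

γ

Against β, the column player earns 3 from γ and -4 from δ.
So γ is the best response.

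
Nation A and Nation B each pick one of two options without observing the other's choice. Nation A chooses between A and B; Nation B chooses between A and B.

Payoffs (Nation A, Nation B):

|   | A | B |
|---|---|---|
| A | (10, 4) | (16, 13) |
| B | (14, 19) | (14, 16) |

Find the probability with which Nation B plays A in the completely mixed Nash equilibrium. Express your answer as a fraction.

Let c be the probability that Nation B plays A. In a completely mixed equilibrium, Nation A must be indifferent between A and B.
Nation A's expected payoff from A is 10c + 16(1−c); from B it is 14c + 14(1−c).
Setting these equal: −6c + 16 = 14, so c = 1/3.

1/3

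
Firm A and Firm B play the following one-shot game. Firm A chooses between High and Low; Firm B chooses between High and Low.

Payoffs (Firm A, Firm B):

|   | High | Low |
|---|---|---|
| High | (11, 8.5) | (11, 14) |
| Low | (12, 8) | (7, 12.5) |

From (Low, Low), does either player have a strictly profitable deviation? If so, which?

Firm A at (Low, Low) earns 7; deviating to High yields 11 — a strict improvement.
Firm B earns 12.5; deviating to High yields 8 — not better.
Only Firm A has a strictly profitable deviation.

Firm A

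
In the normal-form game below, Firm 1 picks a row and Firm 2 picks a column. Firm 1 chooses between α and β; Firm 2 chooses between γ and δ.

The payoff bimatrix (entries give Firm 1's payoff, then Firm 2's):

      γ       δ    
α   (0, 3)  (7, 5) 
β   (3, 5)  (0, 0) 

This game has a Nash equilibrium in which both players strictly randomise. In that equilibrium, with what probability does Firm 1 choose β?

Let x be the probability that Firm 1 plays α. In a completely mixed equilibrium, Firm 2 must be indifferent between γ and δ.
Firm 2's expected payoff from γ is 3x + 5(1−x); from δ it is 5x.
Setting these equal: −2x + 5 = 5x, so x = 5/7.
Therefore Firm 1 plays β with probability 1 − 5/7 = 2/7.

2/7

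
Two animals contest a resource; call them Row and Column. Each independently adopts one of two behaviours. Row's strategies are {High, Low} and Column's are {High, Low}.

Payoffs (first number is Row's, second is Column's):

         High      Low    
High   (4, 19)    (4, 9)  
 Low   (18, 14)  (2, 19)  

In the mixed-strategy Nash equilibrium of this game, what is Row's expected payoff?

First find y, the probability Column plays High, from Row's indifference between High and Low: 4y + 4(1−y) = 18y + 2(1−y), giving y = 1/8.
Since Row is indifferent in equilibrium, Row's expected payoff equals the payoff from either row against (1/8, 7/8). Using High: 4(1/8) + 4(7/8) = 4.

4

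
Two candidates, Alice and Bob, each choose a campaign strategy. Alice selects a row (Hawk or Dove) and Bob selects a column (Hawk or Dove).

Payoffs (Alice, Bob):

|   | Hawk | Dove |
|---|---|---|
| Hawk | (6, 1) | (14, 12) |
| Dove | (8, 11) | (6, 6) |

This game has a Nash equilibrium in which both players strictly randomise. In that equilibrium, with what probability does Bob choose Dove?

Let c be the probability that Bob plays Hawk. In a completely mixed equilibrium, Alice must be indifferent between Hawk and Dove.
Alice's expected payoff from Hawk is 6c + 14(1−c); from Dove it is 8c + 6(1−c).
Setting these equal: −8c + 14 = 2c + 6, so c = 4/5.
Therefore Bob plays Dove with probability 1 − 4/5 = 1/5.

1/5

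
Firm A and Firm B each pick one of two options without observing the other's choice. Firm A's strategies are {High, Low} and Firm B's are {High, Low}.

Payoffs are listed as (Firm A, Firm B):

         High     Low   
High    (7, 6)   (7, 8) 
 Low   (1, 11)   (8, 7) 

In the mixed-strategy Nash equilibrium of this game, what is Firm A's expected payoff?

7

First find y, the probability Firm B plays High, from Firm A's indifference between High and Low: 7y + 7(1−y) = y + 8(1−y), giving y = 1/7.
Since Firm A is indifferent in equilibrium, Firm A's expected payoff equals the payoff from either row against (1/7, 6/7). Using High: 7(1/7) + 7(6/7) = 7.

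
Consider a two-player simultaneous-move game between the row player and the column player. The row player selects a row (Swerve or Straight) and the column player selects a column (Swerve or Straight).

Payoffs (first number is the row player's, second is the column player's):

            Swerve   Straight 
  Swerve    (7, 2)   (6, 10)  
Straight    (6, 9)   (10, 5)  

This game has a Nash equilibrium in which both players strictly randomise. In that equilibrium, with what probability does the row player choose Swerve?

1/3

Let x be the probability that the row player plays Swerve. In a completely mixed equilibrium, the column player must be indifferent between Swerve and Straight.
The column player's expected payoff from Swerve is 2x + 9(1−x); from Straight it is 10x + 5(1−x).
Setting these equal: −7x + 9 = 5x + 5, so x = 1/3.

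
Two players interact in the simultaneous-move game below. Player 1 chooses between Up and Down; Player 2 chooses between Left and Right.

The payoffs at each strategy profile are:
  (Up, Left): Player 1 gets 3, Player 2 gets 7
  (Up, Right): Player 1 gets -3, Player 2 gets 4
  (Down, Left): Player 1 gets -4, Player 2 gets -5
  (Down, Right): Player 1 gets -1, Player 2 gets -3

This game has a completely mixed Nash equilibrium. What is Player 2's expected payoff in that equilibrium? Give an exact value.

First find p, the probability Player 1 plays Up, from Player 2's indifference between Left and Right: 7p − 5(1−p) = 4p − 3(1−p), giving p = 2/5.
Since Player 2 is indifferent in equilibrium, Player 2's expected payoff equals the payoff from either column against (2/5, 3/5). Using Left: 7(2/5) − 5(3/5) = -1/5.

-1/5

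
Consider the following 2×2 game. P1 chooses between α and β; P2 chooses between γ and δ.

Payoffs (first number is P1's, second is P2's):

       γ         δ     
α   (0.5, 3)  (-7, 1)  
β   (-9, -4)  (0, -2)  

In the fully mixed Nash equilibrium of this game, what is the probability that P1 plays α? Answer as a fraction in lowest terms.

Let p be the probability that P1 plays α. In a completely mixed equilibrium, P2 must be indifferent between γ and δ.
P2's expected payoff from γ is 3p − 4(1−p); from δ it is p − 2(1−p).
Setting these equal: 7p − 4 = 3p − 2, so p = 1/2.

1/2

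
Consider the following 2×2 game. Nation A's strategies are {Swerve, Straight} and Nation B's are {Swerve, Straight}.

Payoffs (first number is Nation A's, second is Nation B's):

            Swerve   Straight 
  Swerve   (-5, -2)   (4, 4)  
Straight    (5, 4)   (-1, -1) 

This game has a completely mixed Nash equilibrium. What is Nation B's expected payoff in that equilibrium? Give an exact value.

14/11

First find p, the probability Nation A plays Swerve, from Nation B's indifference between Swerve and Straight: −2p + 4(1−p) = 4p − (1−p), giving p = 5/11.
Since Nation B is indifferent in equilibrium, Nation B's expected payoff equals the payoff from either column against (5/11, 6/11). Using Swerve: −2(5/11) + 4(6/11) = 14/11.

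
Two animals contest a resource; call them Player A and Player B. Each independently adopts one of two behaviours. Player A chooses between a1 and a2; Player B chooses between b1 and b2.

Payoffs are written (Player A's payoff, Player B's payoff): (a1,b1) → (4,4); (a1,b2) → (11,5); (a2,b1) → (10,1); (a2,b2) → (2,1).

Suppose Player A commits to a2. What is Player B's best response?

either — both b1 and b2 are best responses

Against a2, Player B earns 1 from b1 and 1 from b2.
So either strategy is a best response.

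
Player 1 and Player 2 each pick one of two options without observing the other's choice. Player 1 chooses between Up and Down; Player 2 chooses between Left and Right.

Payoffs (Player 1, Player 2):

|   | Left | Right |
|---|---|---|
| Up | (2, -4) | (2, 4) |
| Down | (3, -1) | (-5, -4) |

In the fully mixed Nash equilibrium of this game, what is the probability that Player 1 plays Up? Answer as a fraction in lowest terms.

Let r be the probability that Player 1 plays Up. In a completely mixed equilibrium, Player 2 must be indifferent between Left and Right.
Player 2's expected payoff from Left is −4r − (1−r); from Right it is 4r − 4(1−r).
Setting these equal: −3r − 1 = 8r − 4, so r = 3/11.

3/11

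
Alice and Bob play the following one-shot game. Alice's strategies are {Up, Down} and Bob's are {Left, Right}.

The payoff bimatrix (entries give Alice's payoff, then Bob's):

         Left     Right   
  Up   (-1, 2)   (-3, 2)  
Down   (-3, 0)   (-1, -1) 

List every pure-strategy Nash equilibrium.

(Up, Left)

(Up, Left): Alice gets -1 ≥ -3 from Down, and Bob gets 2 ≥ 2 from Right — Nash equilibrium.
(Up, Right): Alice prefers Down (-1 > -3) — not an equilibrium.
(Down, Left): Alice prefers Up (-1 > -3) — not an equilibrium.
(Down, Right): Bob prefers Left (0 > -1) — not an equilibrium.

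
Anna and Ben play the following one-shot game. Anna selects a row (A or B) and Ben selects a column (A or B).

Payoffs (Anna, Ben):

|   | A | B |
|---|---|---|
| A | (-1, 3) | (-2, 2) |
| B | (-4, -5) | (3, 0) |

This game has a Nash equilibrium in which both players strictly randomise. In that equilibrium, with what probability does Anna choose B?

Let r be the probability that Anna plays A. In a completely mixed equilibrium, Ben must be indifferent between A and B.
Ben's expected payoff from A is 3r − 5(1−r); from B it is 2r.
Setting these equal: 8r − 5 = 2r, so r = 5/6.
Therefore Anna plays B with probability 1 − 5/6 = 1/6.

1/6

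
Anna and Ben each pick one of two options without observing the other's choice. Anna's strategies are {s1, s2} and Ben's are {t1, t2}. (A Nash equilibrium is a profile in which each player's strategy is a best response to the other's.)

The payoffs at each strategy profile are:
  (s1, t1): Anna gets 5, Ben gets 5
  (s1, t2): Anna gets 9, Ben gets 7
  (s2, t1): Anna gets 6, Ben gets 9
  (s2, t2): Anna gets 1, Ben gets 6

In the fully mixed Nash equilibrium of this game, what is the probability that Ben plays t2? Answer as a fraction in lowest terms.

Let q be the probability that Ben plays t1. In a completely mixed equilibrium, Anna must be indifferent between s1 and s2.
Anna's expected payoff from s1 is 5q + 9(1−q); from s2 it is 6q + (1−q).
Setting these equal: −4q + 9 = 5q + 1, so q = 8/9.
Therefore Ben plays t2 with probability 1 − 8/9 = 1/9.

1/9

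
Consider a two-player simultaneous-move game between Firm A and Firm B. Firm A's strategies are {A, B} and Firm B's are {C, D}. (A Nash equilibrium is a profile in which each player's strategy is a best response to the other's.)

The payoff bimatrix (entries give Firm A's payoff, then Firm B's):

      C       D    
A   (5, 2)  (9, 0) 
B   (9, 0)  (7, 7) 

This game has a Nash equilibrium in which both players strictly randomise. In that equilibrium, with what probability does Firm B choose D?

2/3

Let q be the probability that Firm B plays C. In a completely mixed equilibrium, Firm A must be indifferent between A and B.
Firm A's expected payoff from A is 5q + 9(1−q); from B it is 9q + 7(1−q).
Setting these equal: −4q + 9 = 2q + 7, so q = 1/3.
Therefore Firm B plays D with probability 1 − 1/3 = 2/3.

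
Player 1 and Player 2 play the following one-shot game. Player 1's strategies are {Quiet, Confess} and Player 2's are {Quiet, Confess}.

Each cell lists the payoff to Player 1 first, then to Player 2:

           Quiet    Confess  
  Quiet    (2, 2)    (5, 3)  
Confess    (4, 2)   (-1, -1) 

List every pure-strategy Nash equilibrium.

(Quiet, Quiet): Player 1 prefers Confess (4 > 2); Player 2 prefers Confess (3 > 2) — not an equilibrium.
(Quiet, Confess): Player 1 gets 5 ≥ -1 from Confess, and Player 2 gets 3 ≥ 2 from Quiet — Nash equilibrium.
(Confess, Quiet): Player 1 gets 4 ≥ 2 from Quiet, and Player 2 gets 2 ≥ -1 from Confess — Nash equilibrium.
(Confess, Confess): Player 1 prefers Quiet (5 > -1); Player 2 prefers Quiet (2 > -1) — not an equilibrium.

(Quiet, Confess) and (Confess, Quiet)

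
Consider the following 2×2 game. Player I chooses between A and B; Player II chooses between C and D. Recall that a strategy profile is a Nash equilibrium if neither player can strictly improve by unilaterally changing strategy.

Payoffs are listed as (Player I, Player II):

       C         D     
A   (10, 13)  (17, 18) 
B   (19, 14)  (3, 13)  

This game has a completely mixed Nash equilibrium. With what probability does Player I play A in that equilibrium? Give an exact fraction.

Let p be the probability that Player I plays A. In a completely mixed equilibrium, Player II must be indifferent between C and D.
Player II's expected payoff from C is 13p + 14(1−p); from D it is 18p + 13(1−p).
Setting these equal: −p + 14 = 5p + 13, so p = 1/6.

1/6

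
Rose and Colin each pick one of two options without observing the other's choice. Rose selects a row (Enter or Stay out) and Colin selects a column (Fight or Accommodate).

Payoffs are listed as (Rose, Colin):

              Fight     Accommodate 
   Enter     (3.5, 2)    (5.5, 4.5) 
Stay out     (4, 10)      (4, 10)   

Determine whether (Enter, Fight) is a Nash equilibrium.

At (Enter, Fight), Rose earns 3.5; switching to Stay out would give 4, so Rose would deviate.
Colin earns 2; switching to Accommodate would give 4.5, so Colin would deviate.
Since at least one player can profitably deviate, this is not a Nash equilibrium.

No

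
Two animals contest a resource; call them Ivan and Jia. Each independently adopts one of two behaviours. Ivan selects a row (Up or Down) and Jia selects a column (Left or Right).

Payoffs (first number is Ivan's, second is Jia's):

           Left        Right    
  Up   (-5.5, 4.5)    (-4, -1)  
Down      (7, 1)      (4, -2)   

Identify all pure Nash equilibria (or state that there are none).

(Up, Left): Ivan prefers Down (7 > -5.5) — not an equilibrium.
(Up, Right): Ivan prefers Down (4 > -4); Jia prefers Left (4.5 > -1) — not an equilibrium.
(Down, Left): Ivan gets 7 ≥ -5.5 from Up, and Jia gets 1 ≥ -2 from Right — Nash equilibrium.
(Down, Right): Jia prefers Left (1 > -2) — not an equilibrium.

(Down, Left)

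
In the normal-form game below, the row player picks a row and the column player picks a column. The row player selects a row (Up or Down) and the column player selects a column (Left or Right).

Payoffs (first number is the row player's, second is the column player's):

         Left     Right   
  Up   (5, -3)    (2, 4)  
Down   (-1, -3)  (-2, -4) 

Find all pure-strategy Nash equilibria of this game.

(Up, Left): the column player prefers Right (4 > -3) — not an equilibrium.
(Up, Right): the row player gets 2 ≥ -2 from Down, and the column player gets 4 ≥ -3 from Left — Nash equilibrium.
(Down, Left): the row player prefers Up (5 > -1) — not an equilibrium.
(Down, Right): the row player prefers Up (2 > -2); the column player prefers Left (-3 > -4) — not an equilibrium.

(Up, Right)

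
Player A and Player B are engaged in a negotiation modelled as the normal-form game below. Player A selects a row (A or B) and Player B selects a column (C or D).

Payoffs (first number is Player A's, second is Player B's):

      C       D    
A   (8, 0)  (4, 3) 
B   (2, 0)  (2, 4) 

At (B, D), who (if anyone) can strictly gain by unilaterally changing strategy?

Player A at (B, D) earns 2; deviating to A yields 4 — a strict improvement.
Player B earns 4; deviating to C yields 0 — not better.
Only Player A has a strictly profitable deviation.

Player A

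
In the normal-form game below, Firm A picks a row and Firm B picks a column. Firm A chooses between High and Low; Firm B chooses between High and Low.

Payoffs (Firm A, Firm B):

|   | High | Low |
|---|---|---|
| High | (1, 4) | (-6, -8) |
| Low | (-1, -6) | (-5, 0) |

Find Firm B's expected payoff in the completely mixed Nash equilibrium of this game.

-8/3

First find x, the probability Firm A plays High, from Firm B's indifference between High and Low: 4x − 6(1−x) = −8x, giving x = 1/3.
Since Firm B is indifferent in equilibrium, Firm B's expected payoff equals the payoff from either column against (1/3, 2/3). Using High: 4(1/3) − 6(2/3) = -8/3.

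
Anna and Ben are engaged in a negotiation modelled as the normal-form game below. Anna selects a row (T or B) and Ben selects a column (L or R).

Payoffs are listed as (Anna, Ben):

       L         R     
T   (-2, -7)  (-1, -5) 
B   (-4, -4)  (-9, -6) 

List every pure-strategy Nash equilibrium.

(T, L): Ben prefers R (-5 > -7) — not an equilibrium.
(T, R): Anna gets -1 ≥ -9 from B, and Ben gets -5 ≥ -7 from L — Nash equilibrium.
(B, L): Anna prefers T (-2 > -4) — not an equilibrium.
(B, R): Anna prefers T (-1 > -9); Ben prefers L (-4 > -6) — not an equilibrium.

(T, R)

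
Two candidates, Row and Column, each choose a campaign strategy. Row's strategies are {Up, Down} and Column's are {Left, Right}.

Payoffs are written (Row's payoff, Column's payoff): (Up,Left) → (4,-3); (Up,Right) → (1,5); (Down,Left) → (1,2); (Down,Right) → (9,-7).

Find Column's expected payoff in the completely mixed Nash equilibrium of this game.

First find x, the probability Row plays Up, from Column's indifference between Left and Right: −3x + 2(1−x) = 5x − 7(1−x), giving x = 9/17.
Since Column is indifferent in equilibrium, Column's expected payoff equals the payoff from either column against (9/17, 8/17). Using Left: −3(9/17) + 2(8/17) = -11/17.

-11/17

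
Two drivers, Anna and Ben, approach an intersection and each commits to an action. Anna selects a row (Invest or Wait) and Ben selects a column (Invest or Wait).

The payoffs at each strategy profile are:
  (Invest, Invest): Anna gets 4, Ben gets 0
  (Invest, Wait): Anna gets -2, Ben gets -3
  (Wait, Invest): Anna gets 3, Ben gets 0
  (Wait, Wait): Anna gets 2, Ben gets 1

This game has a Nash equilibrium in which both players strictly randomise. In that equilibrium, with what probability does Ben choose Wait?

Let q be the probability that Ben plays Invest. In a completely mixed equilibrium, Anna must be indifferent between Invest and Wait.
Anna's expected payoff from Invest is 4q − 2(1−q); from Wait it is 3q + 2(1−q).
Setting these equal: 6q − 2 = q + 2, so q = 4/5.
Therefore Ben plays Wait with probability 1 − 4/5 = 1/5.

1/5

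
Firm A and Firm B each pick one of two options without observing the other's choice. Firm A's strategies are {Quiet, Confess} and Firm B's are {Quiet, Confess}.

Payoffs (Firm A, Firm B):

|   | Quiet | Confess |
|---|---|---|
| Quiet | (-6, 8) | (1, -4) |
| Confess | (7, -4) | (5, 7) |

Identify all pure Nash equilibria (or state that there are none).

(Confess, Confess)

(Quiet, Quiet): Firm A prefers Confess (7 > -6) — not an equilibrium.
(Quiet, Confess): Firm A prefers Confess (5 > 1); Firm B prefers Quiet (8 > -4) — not an equilibrium.
(Confess, Quiet): Firm B prefers Confess (7 > -4) — not an equilibrium.
(Confess, Confess): Firm A gets 5 ≥ 1 from Quiet, and Firm B gets 7 ≥ -4 from Quiet — Nash equilibrium.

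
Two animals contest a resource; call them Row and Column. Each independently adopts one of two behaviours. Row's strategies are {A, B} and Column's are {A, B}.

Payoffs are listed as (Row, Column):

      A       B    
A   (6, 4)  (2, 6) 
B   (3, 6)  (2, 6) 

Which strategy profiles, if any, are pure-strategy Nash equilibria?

(A, A): Column prefers B (6 > 4) — not an equilibrium.
(A, B): Row gets 2 ≥ 2 from B, and Column gets 6 ≥ 4 from A — Nash equilibrium.
(B, A): Row prefers A (6 > 3) — not an equilibrium.
(B, B): Row gets 2 ≥ 2 from A, and Column gets 6 ≥ 6 from A — Nash equilibrium.

(A, B) and (B, B)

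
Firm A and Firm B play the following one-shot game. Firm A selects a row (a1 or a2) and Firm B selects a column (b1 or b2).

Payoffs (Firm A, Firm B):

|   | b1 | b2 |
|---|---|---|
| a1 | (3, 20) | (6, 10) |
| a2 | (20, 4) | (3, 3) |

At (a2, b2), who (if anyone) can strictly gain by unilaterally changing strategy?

Firm A at (a2, b2) earns 3; deviating to a1 yields 6 — a strict improvement.
Firm B earns 3; deviating to b1 yields 4 — a strict improvement.
Both Firm A and Firm B have strictly profitable deviations.

Both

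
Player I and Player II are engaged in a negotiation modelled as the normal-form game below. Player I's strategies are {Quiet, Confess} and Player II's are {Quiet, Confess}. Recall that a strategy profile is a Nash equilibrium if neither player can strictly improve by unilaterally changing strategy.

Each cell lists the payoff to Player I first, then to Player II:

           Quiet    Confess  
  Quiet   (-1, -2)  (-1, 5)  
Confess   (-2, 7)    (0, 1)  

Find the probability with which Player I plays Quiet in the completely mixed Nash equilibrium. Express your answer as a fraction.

Let x be the probability that Player I plays Quiet. In a completely mixed equilibrium, Player II must be indifferent between Quiet and Confess.
Player II's expected payoff from Quiet is −2x + 7(1−x); from Confess it is 5x + (1−x).
Setting these equal: −9x + 7 = 4x + 1, so x = 6/13.

6/13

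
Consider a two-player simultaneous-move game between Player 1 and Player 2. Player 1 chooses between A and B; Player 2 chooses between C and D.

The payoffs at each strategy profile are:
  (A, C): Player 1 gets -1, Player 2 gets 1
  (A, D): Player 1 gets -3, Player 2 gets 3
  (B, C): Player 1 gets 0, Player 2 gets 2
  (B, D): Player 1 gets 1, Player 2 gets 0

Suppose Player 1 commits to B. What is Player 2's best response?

Against B, Player 2 earns 2 from C and 0 from D.
So C is the best response.

C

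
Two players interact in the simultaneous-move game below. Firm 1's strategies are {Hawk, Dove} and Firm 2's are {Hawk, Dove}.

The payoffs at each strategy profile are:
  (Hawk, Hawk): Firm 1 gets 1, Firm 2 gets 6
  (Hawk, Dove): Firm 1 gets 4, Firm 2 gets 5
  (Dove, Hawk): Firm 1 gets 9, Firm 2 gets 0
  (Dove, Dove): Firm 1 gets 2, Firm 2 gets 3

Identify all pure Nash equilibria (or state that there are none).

(Hawk, Hawk): Firm 1 prefers Dove (9 > 1) — not an equilibrium.
(Hawk, Dove): Firm 2 prefers Hawk (6 > 5) — not an equilibrium.
(Dove, Hawk): Firm 2 prefers Dove (3 > 0) — not an equilibrium.
(Dove, Dove): Firm 1 prefers Hawk (4 > 2) — not an equilibrium.

none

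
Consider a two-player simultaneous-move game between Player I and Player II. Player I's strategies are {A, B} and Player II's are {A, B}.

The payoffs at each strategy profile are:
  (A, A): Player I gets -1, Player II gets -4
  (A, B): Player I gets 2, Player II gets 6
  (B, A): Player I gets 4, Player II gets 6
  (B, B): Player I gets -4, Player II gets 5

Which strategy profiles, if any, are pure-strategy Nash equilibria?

(A, B) and (B, A)

(A, A): Player I prefers B (4 > -1); Player II prefers B (6 > -4) — not an equilibrium.
(A, B): Player I gets 2 ≥ -4 from B, and Player II gets 6 ≥ -4 from A — Nash equilibrium.
(B, A): Player I gets 4 ≥ -1 from A, and Player II gets 6 ≥ 5 from B — Nash equilibrium.
(B, B): Player I prefers A (2 > -4); Player II prefers A (6 > 5) — not an equilibrium.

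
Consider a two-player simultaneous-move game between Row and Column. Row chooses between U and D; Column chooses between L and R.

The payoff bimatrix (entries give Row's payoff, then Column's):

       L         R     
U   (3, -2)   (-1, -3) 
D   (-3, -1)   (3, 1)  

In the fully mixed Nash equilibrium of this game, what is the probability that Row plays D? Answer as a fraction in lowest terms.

1/3

Let r be the probability that Row plays U. In a completely mixed equilibrium, Column must be indifferent between L and R.
Column's expected payoff from L is −2r − (1−r); from R it is −3r + (1−r).
Setting these equal: −r − 1 = −4r + 1, so r = 2/3.
Therefore Row plays D with probability 1 − 2/3 = 1/3.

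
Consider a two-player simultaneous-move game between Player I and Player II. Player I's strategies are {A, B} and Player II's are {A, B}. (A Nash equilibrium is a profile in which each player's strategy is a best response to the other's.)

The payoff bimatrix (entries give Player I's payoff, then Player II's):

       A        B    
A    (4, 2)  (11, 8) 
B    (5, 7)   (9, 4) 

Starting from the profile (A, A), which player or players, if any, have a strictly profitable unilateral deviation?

Player I at (A, A) earns 4; deviating to B yields 5 — a strict improvement.
Player II earns 2; deviating to B yields 8 — a strict improvement.
Both Player I and Player II have strictly profitable deviations.

Both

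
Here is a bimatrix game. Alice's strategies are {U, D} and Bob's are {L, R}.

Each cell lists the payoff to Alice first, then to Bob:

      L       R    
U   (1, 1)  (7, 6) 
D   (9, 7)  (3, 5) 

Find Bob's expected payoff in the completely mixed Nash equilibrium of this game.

37/7

First find x, the probability Alice plays U, from Bob's indifference between L and R: x + 7(1−x) = 6x + 5(1−x), giving x = 2/7.
Since Bob is indifferent in equilibrium, Bob's expected payoff equals the payoff from either column against (2/7, 5/7). Using L: (2/7) + 7(5/7) = 37/7.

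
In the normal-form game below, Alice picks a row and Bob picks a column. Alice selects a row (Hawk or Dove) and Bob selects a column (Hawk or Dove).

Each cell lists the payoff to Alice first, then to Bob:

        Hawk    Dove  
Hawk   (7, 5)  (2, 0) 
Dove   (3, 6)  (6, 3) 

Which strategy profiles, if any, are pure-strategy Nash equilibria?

(Hawk, Hawk): Alice gets 7 ≥ 3 from Dove, and Bob gets 5 ≥ 0 from Dove — Nash equilibrium.
(Hawk, Dove): Alice prefers Dove (6 > 2); Bob prefers Hawk (5 > 0) — not an equilibrium.
(Dove, Hawk): Alice prefers Hawk (7 > 3) — not an equilibrium.
(Dove, Dove): Bob prefers Hawk (6 > 3) — not an equilibrium.

(Hawk, Hawk)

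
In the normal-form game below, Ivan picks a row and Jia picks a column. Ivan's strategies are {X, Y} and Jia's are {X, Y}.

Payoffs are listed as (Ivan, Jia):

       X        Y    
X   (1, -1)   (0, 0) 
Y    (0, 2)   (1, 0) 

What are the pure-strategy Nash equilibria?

(X, X): Jia prefers Y (0 > -1) — not an equilibrium.
(X, Y): Ivan prefers Y (1 > 0) — not an equilibrium.
(Y, X): Ivan prefers X (1 > 0) — not an equilibrium.
(Y, Y): Jia prefers X (2 > 0) — not an equilibrium.

none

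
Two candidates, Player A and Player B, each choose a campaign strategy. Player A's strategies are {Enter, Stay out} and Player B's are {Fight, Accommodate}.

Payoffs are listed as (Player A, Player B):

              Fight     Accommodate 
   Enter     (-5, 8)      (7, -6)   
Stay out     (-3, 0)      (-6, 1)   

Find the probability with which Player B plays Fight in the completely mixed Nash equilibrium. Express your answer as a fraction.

Let y be the probability that Player B plays Fight. In a completely mixed equilibrium, Player A must be indifferent between Enter and Stay out.
Player A's expected payoff from Enter is −5y + 7(1−y); from Stay out it is −3y − 6(1−y).
Setting these equal: −12y + 7 = 3y − 6, so y = 13/15.

13/15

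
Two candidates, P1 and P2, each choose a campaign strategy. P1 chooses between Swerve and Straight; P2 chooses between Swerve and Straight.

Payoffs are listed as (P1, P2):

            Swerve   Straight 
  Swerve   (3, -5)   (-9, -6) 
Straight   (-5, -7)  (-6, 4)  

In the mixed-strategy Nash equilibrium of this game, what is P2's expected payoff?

First find p, the probability P1 plays Swerve, from P2's indifference between Swerve and Straight: −5p − 7(1−p) = −6p + 4(1−p), giving p = 11/12.
Since P2 is indifferent in equilibrium, P2's expected payoff equals the payoff from either column against (11/12, 1/12). Using Swerve: −5(11/12) − 7(1/12) = -31/6.

-31/6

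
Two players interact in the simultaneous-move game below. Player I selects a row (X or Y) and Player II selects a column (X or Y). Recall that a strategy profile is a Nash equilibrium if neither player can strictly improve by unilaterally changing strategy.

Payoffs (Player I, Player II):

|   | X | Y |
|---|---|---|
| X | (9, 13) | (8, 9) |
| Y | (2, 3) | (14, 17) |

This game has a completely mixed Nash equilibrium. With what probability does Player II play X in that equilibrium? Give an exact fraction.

6/13

Let q be the probability that Player II plays X. In a completely mixed equilibrium, Player I must be indifferent between X and Y.
Player I's expected payoff from X is 9q + 8(1−q); from Y it is 2q + 14(1−q).
Setting these equal: q + 8 = −12q + 14, so q = 6/13.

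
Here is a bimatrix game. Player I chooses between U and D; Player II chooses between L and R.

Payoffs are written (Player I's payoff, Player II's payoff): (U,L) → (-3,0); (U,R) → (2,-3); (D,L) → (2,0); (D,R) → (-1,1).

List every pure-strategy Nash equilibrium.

(U, L): Player I prefers D (2 > -3) — not an equilibrium.
(U, R): Player II prefers L (0 > -3) — not an equilibrium.
(D, L): Player II prefers R (1 > 0) — not an equilibrium.
(D, R): Player I prefers U (2 > -1) — not an equilibrium.

none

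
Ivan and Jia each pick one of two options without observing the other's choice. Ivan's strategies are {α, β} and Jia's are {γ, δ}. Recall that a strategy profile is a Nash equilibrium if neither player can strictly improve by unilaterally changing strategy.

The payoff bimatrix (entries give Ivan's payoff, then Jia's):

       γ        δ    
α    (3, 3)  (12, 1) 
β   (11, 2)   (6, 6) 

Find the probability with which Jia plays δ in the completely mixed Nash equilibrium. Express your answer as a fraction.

Let q be the probability that Jia plays γ. In a completely mixed equilibrium, Ivan must be indifferent between α and β.
Ivan's expected payoff from α is 3q + 12(1−q); from β it is 11q + 6(1−q).
Setting these equal: −9q + 12 = 5q + 6, so q = 3/7.
Therefore Jia plays δ with probability 1 − 3/7 = 4/7.

4/7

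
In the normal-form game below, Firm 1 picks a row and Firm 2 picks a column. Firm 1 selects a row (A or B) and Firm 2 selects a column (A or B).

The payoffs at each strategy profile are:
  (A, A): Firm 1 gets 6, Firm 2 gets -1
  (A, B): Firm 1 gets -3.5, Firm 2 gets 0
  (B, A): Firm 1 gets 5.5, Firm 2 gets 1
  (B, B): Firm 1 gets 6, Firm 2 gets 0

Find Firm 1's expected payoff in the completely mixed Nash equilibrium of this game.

First find y, the probability Firm 2 plays A, from Firm 1's indifference between A and B: 6y − 3.5(1−y) = 5.5y + 6(1−y), giving y = 19/20.
Since Firm 1 is indifferent in equilibrium, Firm 1's expected payoff equals the payoff from either row against (19/20, 1/20). Using A: 6(19/20) − 3.5(1/20) = 221/40.

221/40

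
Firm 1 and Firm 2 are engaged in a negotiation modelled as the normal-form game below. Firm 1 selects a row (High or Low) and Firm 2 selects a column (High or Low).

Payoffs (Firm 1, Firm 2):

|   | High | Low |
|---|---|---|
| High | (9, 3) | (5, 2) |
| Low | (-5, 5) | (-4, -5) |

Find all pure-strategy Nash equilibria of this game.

(High, High)

(High, High): Firm 1 gets 9 ≥ -5 from Low, and Firm 2 gets 3 ≥ 2 from Low — Nash equilibrium.
(High, Low): Firm 2 prefers High (3 > 2) — not an equilibrium.
(Low, High): Firm 1 prefers High (9 > -5) — not an equilibrium.
(Low, Low): Firm 1 prefers High (5 > -4); Firm 2 prefers High (5 > -5) — not an equilibrium.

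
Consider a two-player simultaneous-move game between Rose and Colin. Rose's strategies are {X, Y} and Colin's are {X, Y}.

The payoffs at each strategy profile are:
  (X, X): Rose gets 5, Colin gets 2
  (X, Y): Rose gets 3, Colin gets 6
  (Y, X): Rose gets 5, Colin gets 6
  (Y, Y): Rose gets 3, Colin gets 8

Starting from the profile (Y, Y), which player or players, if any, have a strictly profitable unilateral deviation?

Neither

Rose at (Y, Y) earns 3; deviating to X yields 3 — not better.
Colin earns 8; deviating to X yields 6 — not better.
Neither player can strictly improve; the profile is a Nash equilibrium.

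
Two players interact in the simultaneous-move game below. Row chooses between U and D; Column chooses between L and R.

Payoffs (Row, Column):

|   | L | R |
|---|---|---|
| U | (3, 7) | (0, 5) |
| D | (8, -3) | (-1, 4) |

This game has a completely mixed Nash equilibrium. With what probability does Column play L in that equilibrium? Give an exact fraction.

1/6

Let c be the probability that Column plays L. In a completely mixed equilibrium, Row must be indifferent between U and D.
Row's expected payoff from U is 3c; from D it is 8c − (1−c).
Setting these equal: 3c = 9c − 1, so c = 1/6.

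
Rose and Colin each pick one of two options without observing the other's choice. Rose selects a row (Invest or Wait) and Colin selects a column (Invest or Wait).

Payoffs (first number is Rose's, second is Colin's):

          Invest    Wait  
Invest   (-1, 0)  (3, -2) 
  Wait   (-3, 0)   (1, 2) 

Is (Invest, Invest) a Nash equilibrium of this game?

At (Invest, Invest), Rose earns -1; switching to Wait would give -3, so Rose has no profitable deviation.
Colin earns 0; switching to Wait would give -2, so Colin has no profitable deviation.
Neither player can gain by a unilateral deviation, so this profile is a Nash equilibrium.

Yes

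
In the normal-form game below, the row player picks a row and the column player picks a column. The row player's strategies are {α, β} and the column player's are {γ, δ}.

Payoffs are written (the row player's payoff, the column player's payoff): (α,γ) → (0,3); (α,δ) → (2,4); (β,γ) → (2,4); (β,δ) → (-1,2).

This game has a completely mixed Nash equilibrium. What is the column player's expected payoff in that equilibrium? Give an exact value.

First find x, the probability the row player plays α, from the column player's indifference between γ and δ: 3x + 4(1−x) = 4x + 2(1−x), giving x = 2/3.
Since the column player is indifferent in equilibrium, the column player's expected payoff equals the payoff from either column against (2/3, 1/3). Using γ: 3(2/3) + 4(1/3) = 10/3.

10/3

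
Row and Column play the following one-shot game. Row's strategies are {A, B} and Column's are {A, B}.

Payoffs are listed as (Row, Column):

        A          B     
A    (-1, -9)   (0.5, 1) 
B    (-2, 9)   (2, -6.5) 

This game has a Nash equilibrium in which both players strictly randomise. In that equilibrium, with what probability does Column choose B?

Let c be the probability that Column plays A. In a completely mixed equilibrium, Row must be indifferent between A and B.
Row's expected payoff from A is −c + 0.5(1−c); from B it is −2c + 2(1−c).
Setting these equal: −1.5c + 0.5 = −4c + 2, so c = 3/5.
Therefore Column plays B with probability 1 − 3/5 = 2/5.

2/5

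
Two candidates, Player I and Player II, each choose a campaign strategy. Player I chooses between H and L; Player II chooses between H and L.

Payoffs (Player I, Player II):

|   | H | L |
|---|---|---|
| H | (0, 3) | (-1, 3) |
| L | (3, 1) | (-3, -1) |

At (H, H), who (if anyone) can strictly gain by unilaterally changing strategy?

Player I at (H, H) earns 0; deviating to L yields 3 — a strict improvement.
Player II earns 3; deviating to L yields 3 — not better.
Only Player I has a strictly profitable deviation.

Player I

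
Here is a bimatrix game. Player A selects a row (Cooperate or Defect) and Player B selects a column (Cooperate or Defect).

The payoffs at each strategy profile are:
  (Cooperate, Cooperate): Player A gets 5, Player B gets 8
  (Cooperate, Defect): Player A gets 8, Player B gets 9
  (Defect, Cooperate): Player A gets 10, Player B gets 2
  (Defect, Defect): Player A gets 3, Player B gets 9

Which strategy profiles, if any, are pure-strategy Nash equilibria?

(Cooperate, Defect)

(Cooperate, Cooperate): Player A prefers Defect (10 > 5); Player B prefers Defect (9 > 8) — not an equilibrium.
(Cooperate, Defect): Player A gets 8 ≥ 3 from Defect, and Player B gets 9 ≥ 8 from Cooperate — Nash equilibrium.
(Defect, Cooperate): Player B prefers Defect (9 > 2) — not an equilibrium.
(Defect, Defect): Player A prefers Cooperate (8 > 3) — not an equilibrium.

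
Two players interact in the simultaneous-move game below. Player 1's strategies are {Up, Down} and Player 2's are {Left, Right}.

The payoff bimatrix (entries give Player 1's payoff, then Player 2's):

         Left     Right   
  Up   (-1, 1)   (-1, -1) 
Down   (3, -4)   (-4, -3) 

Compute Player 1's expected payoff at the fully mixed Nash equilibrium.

First find y, the probability Player 2 plays Left, from Player 1's indifference between Up and Down: −y − (1−y) = 3y − 4(1−y), giving y = 3/7.
Since Player 1 is indifferent in equilibrium, Player 1's expected payoff equals the payoff from either row against (3/7, 4/7). Using Up: −(3/7) − (4/7) = -1.

-1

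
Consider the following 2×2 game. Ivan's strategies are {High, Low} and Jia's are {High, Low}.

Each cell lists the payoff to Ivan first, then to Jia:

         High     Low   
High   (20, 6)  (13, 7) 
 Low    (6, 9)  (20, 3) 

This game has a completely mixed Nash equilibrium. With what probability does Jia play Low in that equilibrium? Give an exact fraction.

2/3

Let c be the probability that Jia plays High. In a completely mixed equilibrium, Ivan must be indifferent between High and Low.
Ivan's expected payoff from High is 20c + 13(1−c); from Low it is 6c + 20(1−c).
Setting these equal: 7c + 13 = −14c + 20, so c = 1/3.
Therefore Jia plays Low with probability 1 − 1/3 = 2/3.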